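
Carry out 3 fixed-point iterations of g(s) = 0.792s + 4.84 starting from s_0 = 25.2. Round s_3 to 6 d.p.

24.228424

s_1 = g(25.200000) = 24.798400
s_2 = g(24.798400) = 24.480333
s_3 = g(24.480333) = 24.228424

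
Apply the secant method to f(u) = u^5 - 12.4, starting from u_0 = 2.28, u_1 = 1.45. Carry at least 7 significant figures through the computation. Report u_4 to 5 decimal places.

Secant update: u_(k+1) = u_k − f(u_k)·(u_k − u_(k-1))/(f(u_k) − f(u_(k-1))).
f(u_0) = 49.213267, f(u_1) = -5.990266
u_2 = 1.450000 - (-5.990266)·(1.450000 - 2.280000)/(-5.990266 - (49.213267)) = 1.540065; f(u_2) = -3.736455
u_3 = 1.540065 - (-3.736455)·(1.540065 - 1.450000)/(-3.736455 - (-5.990266)) = 1.689379; f(u_3) = 1.360538
u_4 = 1.689379 - (1.360538)·(1.689379 - 1.540065)/(1.360538 - (-3.736455)) = 1.649523; f(u_4) = -0.187867

1.64952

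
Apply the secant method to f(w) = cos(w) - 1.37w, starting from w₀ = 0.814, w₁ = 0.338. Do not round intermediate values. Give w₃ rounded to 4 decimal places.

Secant update: w_(k+1) = w_k − f(w_k)·(w_k − w_(k-1))/(f(w_k) − f(w_(k-1))).
f(w_0) = -0.428584, f(w_1) = 0.480360
w_2 = 0.338000 - (0.480360)·(0.338000 - 0.814000)/(0.480360 - (-0.428584)) = 0.589557; f(w_2) = 0.023494
w_3 = 0.589557 - (0.023494)·(0.589557 - 0.338000)/(0.023494 - (0.480360)) = 0.602493; f(w_3) = -0.001490

0.6025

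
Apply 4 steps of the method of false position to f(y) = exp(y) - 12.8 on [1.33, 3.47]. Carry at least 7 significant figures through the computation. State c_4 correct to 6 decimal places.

2.514106

False-position update: c = (a·f(b) − b·f(a))/(f(b) − f(a)); replace the endpoint whose sign matches f(c).
f(1.330000) = -9.018957, f(3.470000) = 19.336742
step 1: c = 2.010659, f(c) = -5.331761 < 0 → new bracket [2.010659, 3.470000]
step 2: c = 2.326076, f(c) = -2.562312 < 0 → new bracket [2.326076, 3.470000]
step 3: c = 2.459921, f(c) = -1.096109 < 0 → new bracket [2.459921, 3.470000]
step 4: c = 2.514106, f(c) = -0.444436 < 0 → new bracket [2.514106, 3.470000]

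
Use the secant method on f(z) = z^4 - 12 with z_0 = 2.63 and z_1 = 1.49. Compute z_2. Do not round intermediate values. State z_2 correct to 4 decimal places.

f(z_0) = 35.843506, f(z_1) = -7.071156
z_2 = 1.490000 - (-7.071156)·(1.490000 - 2.630000)/(-7.071156 - (35.843506)) = 1.677841; f(z_2) = -4.074935

1.6778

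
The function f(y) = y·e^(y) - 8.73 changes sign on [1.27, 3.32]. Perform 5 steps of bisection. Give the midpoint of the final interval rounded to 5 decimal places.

1.68641

f(1.270000) = -4.207717, f(3.320000) = 83.102364 (opposite signs)
step 1: m = 2.295000, f(m) = 14.046581 > 0 → root in [1.270000, 2.295000]
step 2: m = 1.782500, f(m) = 1.866427 > 0 → root in [1.270000, 1.782500]
step 3: m = 1.526250, f(m) = -1.707890 < 0 → root in [1.526250, 1.782500]
step 4: m = 1.654375, f(m) = -0.077933 < 0 → root in [1.654375, 1.782500]
step 5: m = 1.718437, f(m) = 0.851680 > 0 → root in [1.654375, 1.718437]
Midpoint of [1.654375, 1.718437] = 1.686406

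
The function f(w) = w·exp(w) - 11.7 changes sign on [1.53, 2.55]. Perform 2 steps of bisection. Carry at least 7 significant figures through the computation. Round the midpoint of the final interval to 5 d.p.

1.91250

f(1.530000) = -4.634189, f(2.550000) = 20.958115 (opposite signs)
step 1: m = 2.040000, f(m) = 3.988843 > 0 → root in [1.530000, 2.040000]
step 2: m = 1.785000, f(m) = -1.062150 < 0 → root in [1.785000, 2.040000]
Midpoint of [1.785000, 2.040000] = 1.912500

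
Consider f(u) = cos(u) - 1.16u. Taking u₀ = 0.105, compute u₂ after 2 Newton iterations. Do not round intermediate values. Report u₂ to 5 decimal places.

0.67657

Newton update: u ← u − f(u)/f'(u).
f'(u) = -sin(u) - 1.16
u_0 = 0.105000: f = 0.872693, f' = -1.264807 → u_1 = 0.105000 - (0.872693)/(-1.264807) = 0.794981
u_1 = 0.794981: f = -0.221879, f' = -1.873850 → u_2 = 0.794981 - (-0.221879)/(-1.873850) = 0.676573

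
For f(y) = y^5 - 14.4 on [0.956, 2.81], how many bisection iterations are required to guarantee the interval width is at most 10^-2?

Initial width b − a = 2.81 − 0.956 = 1.854000.
After n steps the width is (b−a)/2^n; need (b−a)/2^n ≤ 10^-2.
So n ≥ log₂(1.854000/10^-2) = log₂(185.4000) ≈ 7.5345.
Hence n = 8.

8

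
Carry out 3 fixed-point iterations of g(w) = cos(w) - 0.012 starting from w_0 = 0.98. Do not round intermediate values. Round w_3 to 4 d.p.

w_1 = g(0.980000) = 0.545023
w_2 = g(0.545023) = 0.843116
w_3 = g(0.843116) = 0.653140

0.6531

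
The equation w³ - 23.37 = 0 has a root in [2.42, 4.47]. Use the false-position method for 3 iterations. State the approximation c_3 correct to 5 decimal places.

False-position update: c = (a·f(b) − b·f(a))/(f(b) − f(a)); replace the endpoint whose sign matches f(c).
f(2.420000) = -9.197512, f(4.470000) = 65.944623
step 1: c = 2.670923, f(c) = -4.316088 < 0 → new bracket [2.670923, 4.470000]
step 2: c = 2.781440, f(c) = -1.851651 < 0 → new bracket [2.781440, 4.470000]
step 3: c = 2.827558, f(c) = -0.763444 < 0 → new bracket [2.827558, 4.470000]

2.82756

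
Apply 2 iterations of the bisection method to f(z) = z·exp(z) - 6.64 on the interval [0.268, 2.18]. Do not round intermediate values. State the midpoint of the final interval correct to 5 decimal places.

f(0.268000) = -6.289631, f(2.180000) = 12.644948 (opposite signs)
step 1: m = 1.224000, f(m) = -2.477465 < 0 → root in [1.224000, 2.180000]
step 2: m = 1.702000, f(m) = 2.695310 > 0 → root in [1.224000, 1.702000]
Midpoint of [1.224000, 1.702000] = 1.463000

1.46300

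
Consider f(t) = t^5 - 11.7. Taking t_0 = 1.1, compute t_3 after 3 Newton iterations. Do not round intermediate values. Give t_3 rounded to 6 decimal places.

1.769600

f'(t) = 5t^4
t_0 = 1.100000: f = -10.089490, f' = 7.320500 → t_1 = 1.100000 - (-10.089490)/(7.320500) = 2.478251
t_1 = 2.478251: f = 81.781759, f' = 188.604263 → t_2 = 2.478251 - (81.781759)/(188.604263) = 2.044636
t_2 = 2.044636: f = 24.033853, f' = 87.384395 → t_3 = 2.044636 - (24.033853)/(87.384395) = 1.769600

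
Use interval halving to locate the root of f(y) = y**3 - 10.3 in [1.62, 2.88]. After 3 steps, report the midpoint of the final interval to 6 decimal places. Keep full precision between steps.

2.171250

f(1.620000) = -6.048472, f(2.880000) = 13.587872 (opposite signs)
step 1: m = 2.250000, f(m) = 1.090625 > 0 → root in [1.620000, 2.250000]
step 2: m = 1.935000, f(m) = -3.054925 < 0 → root in [1.935000, 2.250000]
step 3: m = 2.092500, f(m) = -1.137871 < 0 → root in [2.092500, 2.250000]
Midpoint of [2.092500, 2.250000] = 2.171250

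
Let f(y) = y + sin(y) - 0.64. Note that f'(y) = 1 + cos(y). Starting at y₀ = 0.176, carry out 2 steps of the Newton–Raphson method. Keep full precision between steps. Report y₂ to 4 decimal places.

0.3228

Newton update: y ← y − f(y)/f'(y).
y_0 = 0.176000: f = -0.288907, f' = 1.984552 → y_1 = 0.176000 - (-0.288907)/(1.984552) = 0.321578
y_1 = 0.321578: f = -0.002358, f' = 1.948738 → y_2 = 0.321578 - (-0.002358)/(1.948738) = 0.322788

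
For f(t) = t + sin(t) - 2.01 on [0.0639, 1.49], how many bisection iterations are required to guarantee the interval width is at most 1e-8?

28

Initial width b − a = 1.49 − 0.0639 = 1.426100.
After n steps the width is (b−a)/2^n; need (b−a)/2^n ≤ 1e-8.
So n ≥ log₂(1.426100/1e-8) = log₂(142610000.0000) ≈ 27.0875.
Hence n = 28.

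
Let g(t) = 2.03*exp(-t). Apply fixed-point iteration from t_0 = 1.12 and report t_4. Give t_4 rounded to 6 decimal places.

0.995359

t_1 = g(1.120000) = 0.662348
t_2 = g(0.662348) = 1.046748
t_3 = g(1.046748) = 0.712688
t_4 = g(0.712688) = 0.995359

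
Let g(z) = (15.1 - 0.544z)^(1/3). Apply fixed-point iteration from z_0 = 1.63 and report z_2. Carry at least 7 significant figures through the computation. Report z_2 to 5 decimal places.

z_1 = g(1.630000) = 2.422320
z_2 = g(2.422320) = 2.397582

2.39758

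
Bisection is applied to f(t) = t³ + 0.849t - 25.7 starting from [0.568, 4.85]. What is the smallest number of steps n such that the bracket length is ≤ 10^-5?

Initial width b − a = 4.85 − 0.568 = 4.282000.
After n steps the width is (b−a)/2^n; need (b−a)/2^n ≤ 10^-5.
So n ≥ log₂(4.282000/10^-5) = log₂(428200.0000) ≈ 18.7079.
Hence n = 19.

19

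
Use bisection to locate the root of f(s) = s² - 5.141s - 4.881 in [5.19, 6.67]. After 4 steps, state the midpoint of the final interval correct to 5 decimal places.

f(5.190000) = -4.626690, f(6.670000) = 5.317430 (opposite signs)
step 1: m = 5.930000, f(m) = -0.202230 < 0 → root in [5.930000, 6.670000]
step 2: m = 6.300000, f(m) = 2.420700 > 0 → root in [5.930000, 6.300000]
step 3: m = 6.115000, f(m) = 1.075010 > 0 → root in [5.930000, 6.115000]
step 4: m = 6.022500, f(m) = 0.427834 > 0 → root in [5.930000, 6.022500]
Midpoint of [5.930000, 6.022500] = 5.976250

5.97625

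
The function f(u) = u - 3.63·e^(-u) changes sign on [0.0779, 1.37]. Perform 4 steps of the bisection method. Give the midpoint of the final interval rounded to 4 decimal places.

1.1681

f(0.077900) = -3.280057, f(1.370000) = 0.447592 (opposite signs)
step 1: m = 0.723950, f(m) = -1.035995 < 0 → root in [0.723950, 1.370000]
step 2: m = 1.046975, f(m) = -0.227147 < 0 → root in [1.046975, 1.370000]
step 3: m = 1.208488, f(m) = 0.124393 > 0 → root in [1.046975, 1.208488]
step 4: m = 1.127731, f(m) = -0.047543 < 0 → root in [1.127731, 1.208488]
Midpoint of [1.127731, 1.208488] = 1.168109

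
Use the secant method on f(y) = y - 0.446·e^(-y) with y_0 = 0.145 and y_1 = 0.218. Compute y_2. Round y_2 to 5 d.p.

f(y_0) = -0.240800, f(y_1) = -0.140640
y_2 = 0.218000 - (-0.140640)·(0.218000 - 0.145000)/(-0.140640 - (-0.240800)) = 0.320503; f(y_2) = -0.003196

0.32050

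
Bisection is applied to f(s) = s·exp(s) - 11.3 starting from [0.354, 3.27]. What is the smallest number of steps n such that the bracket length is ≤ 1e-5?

19

Initial width b − a = 3.27 − 0.354 = 2.916000.
After n steps the width is (b−a)/2^n; need (b−a)/2^n ≤ 1e-5.
So n ≥ log₂(2.916000/1e-5) = log₂(291600.0000) ≈ 18.1536.
Hence n = 19.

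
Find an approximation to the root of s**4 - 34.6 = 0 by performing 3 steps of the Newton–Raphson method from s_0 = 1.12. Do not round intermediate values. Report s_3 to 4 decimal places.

f'(s) = 4s**3
s_0 = 1.120000: f = -33.026481, f' = 5.619712 → s_1 = 1.120000 - (-33.026481)/(5.619712) = 6.996899
s_1 = 6.996899: f = 2362.148451, f' = 1370.177504 → s_2 = 6.996899 - (2362.148451)/(1370.177504) = 5.272927
s_2 = 5.272927: f = 738.448765, f' = 586.428623 → s_3 = 5.272927 - (738.448765)/(586.428623) = 4.013696

4.0137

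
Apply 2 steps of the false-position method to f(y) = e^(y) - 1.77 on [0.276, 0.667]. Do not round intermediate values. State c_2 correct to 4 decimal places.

False-position update: c = (a·f(b) − b·f(a))/(f(b) − f(a)); replace the endpoint whose sign matches f(c).
f(0.276000) = -0.452152, f(0.667000) = 0.178383
step 1: c = 0.556383, f(c) = -0.025648 < 0 → new bracket [0.556383, 0.667000]
step 2: c = 0.570288, f(c) = -0.001223 < 0 → new bracket [0.570288, 0.667000]

0.5703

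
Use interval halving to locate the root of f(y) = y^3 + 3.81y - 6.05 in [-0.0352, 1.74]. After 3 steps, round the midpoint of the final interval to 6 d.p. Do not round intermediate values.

f(-0.035200) = -6.184156, f(1.740000) = 5.847424 (opposite signs)
step 1: m = 0.852400, f(m) = -2.183014 < 0 → root in [0.852400, 1.740000]
step 2: m = 1.296200, f(m) = 1.066312 > 0 → root in [0.852400, 1.296200]
step 3: m = 1.074300, f(m) = -0.717045 < 0 → root in [1.074300, 1.296200]
Midpoint of [1.074300, 1.296200] = 1.185250

1.185250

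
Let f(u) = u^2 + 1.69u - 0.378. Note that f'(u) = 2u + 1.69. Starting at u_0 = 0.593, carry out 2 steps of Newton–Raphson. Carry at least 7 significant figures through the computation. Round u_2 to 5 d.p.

0.20131

u_0 = 0.593000: f = 0.975819, f' = 2.876000 → u_1 = 0.593000 - (0.975819)/(2.876000) = 0.253703
u_1 = 0.253703: f = 0.115123, f' = 2.197405 → u_2 = 0.253703 - (0.115123)/(2.197405) = 0.201312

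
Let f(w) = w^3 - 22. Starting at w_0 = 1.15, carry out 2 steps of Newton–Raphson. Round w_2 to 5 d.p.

f'(w) = 3w^2
w_0 = 1.150000: f = -20.479125, f' = 3.967500 → w_1 = 1.150000 - (-20.479125)/(3.967500) = 6.311720
w_1 = 6.311720: f = 229.445125, f' = 119.513437 → w_2 = 6.311720 - (229.445125)/(119.513437) = 4.391893

4.39189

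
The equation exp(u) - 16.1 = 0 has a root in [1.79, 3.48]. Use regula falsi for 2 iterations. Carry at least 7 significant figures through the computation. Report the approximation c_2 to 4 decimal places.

False-position update: c = (a·f(b) − b·f(a))/(f(b) − f(a)); replace the endpoint whose sign matches f(c).
f(1.790000) = -10.110548, f(3.480000) = 16.359722
step 1: c = 2.435510, f(c) = -4.678357 < 0 → new bracket [2.435510, 3.480000]
step 2: c = 2.667779, f(c) = -1.692063 < 0 → new bracket [2.667779, 3.480000]

2.6678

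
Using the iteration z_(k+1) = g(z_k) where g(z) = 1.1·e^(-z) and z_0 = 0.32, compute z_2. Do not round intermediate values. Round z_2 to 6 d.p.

0.494873

z_1 = g(0.320000) = 0.798764
z_2 = g(0.798764) = 0.494873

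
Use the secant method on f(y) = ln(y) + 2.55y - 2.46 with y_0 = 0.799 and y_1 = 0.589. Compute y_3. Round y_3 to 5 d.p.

0.97371

f(y_0) = -0.646944, f(y_1) = -1.487379
y_2 = 0.589000 - (-1.487379)·(0.589000 - 0.799000)/(-1.487379 - (-0.646944)) = 0.960652; f(y_2) = -0.050479
y_3 = 0.960652 - (-0.050479)·(0.960652 - 0.589000)/(-0.050479 - (-1.487379)) = 0.973709; f(y_3) = -0.003686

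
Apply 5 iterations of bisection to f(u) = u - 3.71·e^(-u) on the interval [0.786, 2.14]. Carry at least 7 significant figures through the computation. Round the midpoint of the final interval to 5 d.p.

f(0.786000) = -0.904513, f(2.140000) = 1.703501 (opposite signs)
step 1: m = 1.463000, f(m) = 0.603984 > 0 → root in [0.786000, 1.463000]
step 2: m = 1.124500, f(m) = -0.080563 < 0 → root in [1.124500, 1.463000]
step 3: m = 1.293750, f(m) = 0.276318 > 0 → root in [1.124500, 1.293750]
step 4: m = 1.209125, f(m) = 0.101845 > 0 → root in [1.124500, 1.209125]
step 5: m = 1.166813, f(m) = 0.011675 > 0 → root in [1.124500, 1.166813]
Midpoint of [1.124500, 1.166813] = 1.145656

1.14566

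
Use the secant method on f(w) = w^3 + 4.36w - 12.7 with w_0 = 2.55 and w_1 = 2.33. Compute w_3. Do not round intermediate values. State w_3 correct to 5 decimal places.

1.75812

f(w_0) = 14.999375, f(w_1) = 10.108137
w_2 = 2.330000 - (10.108137)·(2.330000 - 2.550000)/(10.108137 - (14.999375)) = 1.875352; f(w_2) = 2.072049
w_3 = 1.875352 - (2.072049)·(1.875352 - 2.330000)/(2.072049 - (10.108137)) = 1.758125; f(w_3) = 0.399789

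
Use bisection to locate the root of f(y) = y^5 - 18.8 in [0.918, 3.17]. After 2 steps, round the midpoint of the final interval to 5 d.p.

1.76250

f(0.918000) = -18.148051, f(3.170000) = 301.307840 (opposite signs)
step 1: m = 2.044000, f(m) = 16.878325 > 0 → root in [0.918000, 2.044000]
step 2: m = 1.481000, f(m) = -11.675157 < 0 → root in [1.481000, 2.044000]
Midpoint of [1.481000, 2.044000] = 1.762500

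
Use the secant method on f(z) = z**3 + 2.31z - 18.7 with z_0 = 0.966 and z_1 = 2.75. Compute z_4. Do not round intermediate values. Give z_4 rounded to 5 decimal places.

Secant update: z_(k+1) = z_k − f(z_k)·(z_k − z_(k-1))/(f(z_k) − f(z_(k-1))).
f(z_0) = -15.567111, f(z_1) = 8.449375
z_2 = 2.750000 - (8.449375)·(2.750000 - 0.966000)/(8.449375 - (-15.567111)) = 2.122361; f(z_2) = -4.237350
z_3 = 2.122361 - (-4.237350)·(2.122361 - 2.750000)/(-4.237350 - (8.449375)) = 2.331992; f(z_3) = -0.631298
z_4 = 2.331992 - (-0.631298)·(2.331992 - 2.122361)/(-0.631298 - (-4.237350)) = 2.368691; f(z_4) = 0.061681

2.36869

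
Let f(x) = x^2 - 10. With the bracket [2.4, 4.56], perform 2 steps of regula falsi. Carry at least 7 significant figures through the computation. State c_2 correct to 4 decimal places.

False-position update: c = (a·f(b) − b·f(a))/(f(b) − f(a)); replace the endpoint whose sign matches f(c).
f(2.400000) = -4.240000, f(4.560000) = 10.793600
step 1: c = 3.009195, f(c) = -0.944743 < 0 → new bracket [3.009195, 4.560000]
step 2: c = 3.134010, f(c) = -0.177984 < 0 → new bracket [3.134010, 4.560000]

3.1340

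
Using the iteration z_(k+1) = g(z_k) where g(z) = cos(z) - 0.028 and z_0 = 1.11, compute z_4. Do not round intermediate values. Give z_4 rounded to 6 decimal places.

0.794974

z_1 = g(1.110000) = 0.416662
z_2 = g(0.416662) = 0.886445
z_3 = g(0.886445) = 0.604170
z_4 = g(0.604170) = 0.794974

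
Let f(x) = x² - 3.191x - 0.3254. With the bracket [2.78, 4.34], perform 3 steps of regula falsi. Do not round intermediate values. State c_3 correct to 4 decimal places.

3.2820

f(2.780000) = -1.467980, f(4.340000) = 4.661260
step 1: c = 3.153627, f(c) = -0.443261 < 0 → new bracket [3.153627, 4.340000]
step 2: c = 3.256648, f(c) = -0.111608 < 0 → new bracket [3.256648, 4.340000]
step 3: c = 3.281981, f(c) = -0.026803 < 0 → new bracket [3.281981, 4.340000]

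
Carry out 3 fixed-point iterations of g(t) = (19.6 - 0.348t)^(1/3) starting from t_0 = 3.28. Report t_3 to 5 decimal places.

t_1 = g(3.280000) = 2.642810
t_2 = g(2.642810) = 2.653351
t_3 = g(2.653351) = 2.653177

2.65318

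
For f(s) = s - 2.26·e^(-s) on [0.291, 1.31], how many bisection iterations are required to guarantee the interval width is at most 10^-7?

24

Initial width b − a = 1.31 − 0.291 = 1.019000.
After n steps the width is (b−a)/2^n; need (b−a)/2^n ≤ 10^-7.
So n ≥ log₂(1.019000/10^-7) = log₂(10190000.0000) ≈ 23.2807.
Hence n = 24.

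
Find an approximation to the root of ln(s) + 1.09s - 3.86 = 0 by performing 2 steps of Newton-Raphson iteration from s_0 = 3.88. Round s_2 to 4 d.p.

Newton update: s ← s − f(s)/f'(s).
f'(s) = 1/s + 1.09
s_0 = 3.880000: f = 1.725035, f' = 1.347732 → s_1 = 3.880000 - (1.725035)/(1.347732) = 2.600046
s_1 = 2.600046: f = -0.070421, f' = 1.474609 → s_2 = 2.600046 - (-0.070421)/(1.474609) = 2.647802

2.6478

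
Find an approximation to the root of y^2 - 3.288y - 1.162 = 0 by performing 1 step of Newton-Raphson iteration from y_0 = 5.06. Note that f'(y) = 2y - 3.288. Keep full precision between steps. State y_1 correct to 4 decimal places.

y_0 = 5.060000: f = 7.804320, f' = 6.832000 → y_1 = 5.060000 - (7.804320)/(6.832000) = 3.917681

3.9177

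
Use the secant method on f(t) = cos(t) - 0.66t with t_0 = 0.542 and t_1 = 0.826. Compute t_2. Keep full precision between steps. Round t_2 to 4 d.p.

f(t_0) = 0.498959, f(t_1) = 0.132662
t_2 = 0.826000 - (0.132662)·(0.826000 - 0.542000)/(0.132662 - (0.498959)) = 0.928857; f(t_2) = -0.014295

0.9289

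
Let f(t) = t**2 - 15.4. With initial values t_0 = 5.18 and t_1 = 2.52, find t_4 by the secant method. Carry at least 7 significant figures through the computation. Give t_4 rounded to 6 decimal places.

3.922739

f(t_0) = 11.432400, f(t_1) = -9.049600
t_2 = 2.520000 - (-9.049600)·(2.520000 - 5.180000)/(-9.049600 - (11.432400)) = 3.695273; f(t_2) = -1.744959
t_3 = 3.695273 - (-1.744959)·(3.695273 - 2.520000)/(-1.744959 - (-9.049600)) = 3.976026; f(t_3) = 0.408784
t_4 = 3.976026 - (0.408784)·(3.976026 - 3.695273)/(0.408784 - (-1.744959)) = 3.922739; f(t_4) = -0.012121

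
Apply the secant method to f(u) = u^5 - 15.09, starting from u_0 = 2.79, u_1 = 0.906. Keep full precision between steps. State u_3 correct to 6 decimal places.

f(u_0) = 153.962274, f(u_1) = -14.479563
u_2 = 0.906000 - (-14.479563)·(0.906000 - 2.790000)/(-14.479563 - (153.962274)) = 1.067952; f(u_2) = -13.700819
u_3 = 1.067952 - (-13.700819)·(1.067952 - 0.906000)/(-13.700819 - (-14.479563)) = 3.917254; f(u_3) = 907.287804

3.917254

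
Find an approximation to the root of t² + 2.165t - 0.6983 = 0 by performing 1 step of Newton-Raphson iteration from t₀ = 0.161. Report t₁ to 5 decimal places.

f'(t) = 2t + 2.165
t_0 = 0.161000: f = -0.323814, f' = 2.487000 → t_1 = 0.161000 - (-0.323814)/(2.487000) = 0.291203

0.29120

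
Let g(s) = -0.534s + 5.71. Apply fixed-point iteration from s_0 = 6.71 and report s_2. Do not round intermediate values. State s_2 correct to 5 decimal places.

s_1 = g(6.710000) = 2.126860
s_2 = g(2.126860) = 4.574257

4.57426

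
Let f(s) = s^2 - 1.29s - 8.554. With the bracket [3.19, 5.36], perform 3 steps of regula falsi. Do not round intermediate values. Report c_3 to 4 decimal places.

3.6346

False-position update: c = (a·f(b) − b·f(a))/(f(b) − f(a)); replace the endpoint whose sign matches f(c).
f(3.190000) = -2.493000, f(5.360000) = 13.261200
step 1: c = 3.533388, f(c) = -0.627237 < 0 → new bracket [3.533388, 5.360000]
step 2: c = 3.615883, f(c) = -0.143880 < 0 → new bracket [3.615883, 5.360000]
step 3: c = 3.634603, f(c) = -0.032299 < 0 → new bracket [3.634603, 5.360000]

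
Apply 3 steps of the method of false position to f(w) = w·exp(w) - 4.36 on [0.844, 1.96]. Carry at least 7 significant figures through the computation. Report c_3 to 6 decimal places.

1.216527

False-position update: c = (a·f(b) − b·f(a))/(f(b) − f(a)); replace the endpoint whose sign matches f(c).
f(0.844000) = -2.397151, f(1.960000) = 9.554681
step 1: c = 1.067833, f(c) = -1.253598 < 0 → new bracket [1.067833, 1.960000]
step 2: c = 1.171311, f(c) = -0.581091 < 0 → new bracket [1.171311, 1.960000]
step 3: c = 1.216527, f(c) = -0.253677 < 0 → new bracket [1.216527, 1.960000]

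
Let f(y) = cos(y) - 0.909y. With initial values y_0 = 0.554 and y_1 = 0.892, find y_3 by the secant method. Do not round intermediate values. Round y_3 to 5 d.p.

0.78104

f(y_0) = 0.346841, f(y_1) = -0.182971
y_2 = 0.892000 - (-0.182971)·(0.892000 - 0.554000)/(-0.182971 - (0.346841)) = 0.775271; f(y_2) = 0.009510
y_3 = 0.775271 - (0.009510)·(0.775271 - 0.892000)/(0.009510 - (-0.182971)) = 0.781038; f(y_3) = 0.000219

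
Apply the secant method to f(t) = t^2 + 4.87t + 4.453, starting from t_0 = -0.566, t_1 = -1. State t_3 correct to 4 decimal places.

-1.2164

f(t_0) = 2.016936, f(t_1) = 0.583000
t_2 = -1.000000 - (0.583000)·(-1.000000 - -0.566000)/(0.583000 - (2.016936)) = -1.176453; f(t_2) = 0.107716
t_3 = -1.176453 - (0.107716)·(-1.176453 - -1.000000)/(0.107716 - (0.583000)) = -1.216443; f(t_3) = 0.008656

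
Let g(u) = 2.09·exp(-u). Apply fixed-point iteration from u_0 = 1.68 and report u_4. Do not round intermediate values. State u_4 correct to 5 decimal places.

1.25837

u_1 = g(1.680000) = 0.389522
u_2 = g(0.389522) = 1.415726
u_3 = g(1.415726) = 0.507346
u_4 = g(0.507346) = 1.258371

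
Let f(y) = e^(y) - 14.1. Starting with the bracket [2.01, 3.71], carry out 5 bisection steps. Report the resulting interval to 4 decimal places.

f(2.010000) = -6.636683, f(3.710000) = 26.753807 (opposite signs)
step 1: m = 2.860000, f(m) = 3.361527 > 0 → root in [2.010000, 2.860000]
step 2: m = 2.435000, f(m) = -2.684181 < 0 → root in [2.435000, 2.860000]
step 3: m = 2.647500, f(m) = 0.018698 > 0 → root in [2.435000, 2.647500]
step 4: m = 2.541250, f(m) = -1.404470 < 0 → root in [2.541250, 2.647500]
step 5: m = 2.594375, f(m) = -0.711783 < 0 → root in [2.594375, 2.647500]

[2.5944, 2.6475]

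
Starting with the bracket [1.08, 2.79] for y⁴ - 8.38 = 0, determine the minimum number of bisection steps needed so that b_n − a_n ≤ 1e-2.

8

Initial width b − a = 2.79 − 1.08 = 1.710000.
After n steps the width is (b−a)/2^n; need (b−a)/2^n ≤ 1e-2.
So n ≥ log₂(1.710000/1e-2) = log₂(171.0000) ≈ 7.4179.
Hence n = 8.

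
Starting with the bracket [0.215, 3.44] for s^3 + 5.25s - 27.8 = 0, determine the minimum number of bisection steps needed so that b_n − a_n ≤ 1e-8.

Initial width b − a = 3.44 − 0.215 = 3.225000.
After n steps the width is (b−a)/2^n; need (b−a)/2^n ≤ 1e-8.
So n ≥ log₂(3.225000/1e-8) = log₂(322500000.0000) ≈ 28.2647.
Hence n = 29.

29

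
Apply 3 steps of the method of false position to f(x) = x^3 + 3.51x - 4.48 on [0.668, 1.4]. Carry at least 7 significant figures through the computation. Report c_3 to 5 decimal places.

f(0.668000) = -1.837242, f(1.400000) = 3.178000
step 1: c = 0.936155, f(c) = -0.373664 < 0 → new bracket [0.936155, 1.400000]
step 2: c = 0.984955, f(c) = -0.067267 < 0 → new bracket [0.984955, 1.400000]
step 3: c = 0.993558, f(c) = -0.011813 < 0 → new bracket [0.993558, 1.400000]

0.99356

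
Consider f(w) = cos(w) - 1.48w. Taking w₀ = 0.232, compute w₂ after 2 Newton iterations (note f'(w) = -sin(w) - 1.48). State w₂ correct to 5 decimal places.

0.56936

w_0 = 0.232000: f = 0.629848, f' = -1.709924 → w_1 = 0.232000 - (0.629848)/(-1.709924) = 0.600349
w_1 = 0.600349: f = -0.063377, f' = -2.044930 → w_2 = 0.600349 - (-0.063377)/(-2.044930) = 0.569356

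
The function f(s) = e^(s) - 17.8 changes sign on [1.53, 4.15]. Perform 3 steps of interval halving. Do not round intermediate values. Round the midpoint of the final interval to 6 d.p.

f(1.530000) = -13.181823, f(4.150000) = 45.634000 (opposite signs)
step 1: m = 2.840000, f(m) = -0.684234 < 0 → root in [2.840000, 4.150000]
step 2: m = 3.495000, f(m) = 15.150288 > 0 → root in [2.840000, 3.495000]
step 3: m = 3.167500, f(m) = 5.948040 > 0 → root in [2.840000, 3.167500]
Midpoint of [2.840000, 3.167500] = 3.003750

3.003750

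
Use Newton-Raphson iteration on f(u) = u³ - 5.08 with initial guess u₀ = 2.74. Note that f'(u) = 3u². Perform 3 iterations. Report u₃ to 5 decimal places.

1.72051

u_0 = 2.740000: f = 15.490824, f' = 22.522800 → u_1 = 2.740000 - (15.490824)/(22.522800) = 2.052216
u_1 = 2.052216: f = 3.563092, f' = 12.634770 → u_2 = 2.052216 - (3.563092)/(12.634770) = 1.770209
u_2 = 1.770209: f = 0.467198, f' = 9.400920 → u_3 = 1.770209 - (0.467198)/(9.400920) = 1.720512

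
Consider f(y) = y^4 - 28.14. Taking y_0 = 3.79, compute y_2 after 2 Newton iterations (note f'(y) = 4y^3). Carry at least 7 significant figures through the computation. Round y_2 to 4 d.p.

Newton update: y ← y − f(y)/f'(y).
y_0 = 3.790000: f = 178.187369, f' = 217.759756 → y_1 = 3.790000 - (178.187369)/(217.759756) = 2.971725
y_1 = 2.971725: f = 49.849199, f' = 104.974989 → y_2 = 2.971725 - (49.849199)/(104.974989) = 2.496858

2.4969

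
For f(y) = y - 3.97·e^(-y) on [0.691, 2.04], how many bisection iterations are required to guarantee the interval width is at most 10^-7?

Initial width b − a = 2.04 − 0.691 = 1.349000.
After n steps the width is (b−a)/2^n; need (b−a)/2^n ≤ 10^-7.
So n ≥ log₂(1.349000/10^-7) = log₂(13490000.0000) ≈ 23.6854.
Hence n = 24.

24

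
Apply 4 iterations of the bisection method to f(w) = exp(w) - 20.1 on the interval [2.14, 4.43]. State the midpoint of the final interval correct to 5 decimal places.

f(2.140000) = -11.600562, f(4.430000) = 63.831417 (opposite signs)
step 1: m = 3.285000, f(m) = 6.608984 > 0 → root in [2.140000, 3.285000]
step 2: m = 2.712500, f(m) = -5.033104 < 0 → root in [2.712500, 3.285000]
step 3: m = 2.998750, f(m) = -0.039554 < 0 → root in [2.998750, 3.285000]
step 4: m = 3.141875, f(m) = 3.047227 > 0 → root in [2.998750, 3.141875]
Midpoint of [2.998750, 3.141875] = 3.070312

3.07031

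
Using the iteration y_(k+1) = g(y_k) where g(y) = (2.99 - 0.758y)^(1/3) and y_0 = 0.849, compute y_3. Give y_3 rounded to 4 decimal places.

1.2678

y_1 = g(0.849000) = 1.328835
y_2 = g(1.328835) = 1.256287
y_3 = g(1.256287) = 1.267795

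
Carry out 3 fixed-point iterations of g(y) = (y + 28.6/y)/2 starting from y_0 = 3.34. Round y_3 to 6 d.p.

5.347984

y_1 = g(3.340000) = 5.951437
y_2 = g(5.951437) = 5.378500
y_3 = g(5.378500) = 5.347984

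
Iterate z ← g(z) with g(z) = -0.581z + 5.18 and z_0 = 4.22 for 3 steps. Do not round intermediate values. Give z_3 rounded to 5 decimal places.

3.09135

z_1 = g(4.220000) = 2.728180
z_2 = g(2.728180) = 3.594927
z_3 = g(3.594927) = 3.091347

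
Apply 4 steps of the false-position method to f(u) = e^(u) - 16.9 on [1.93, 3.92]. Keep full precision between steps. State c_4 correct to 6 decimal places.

False-position update: c = (a·f(b) − b·f(a))/(f(b) − f(a)); replace the endpoint whose sign matches f(c).
f(1.930000) = -10.010490, f(3.920000) = 33.500445
step 1: c = 2.387836, f(c) = -6.010097 < 0 → new bracket [2.387836, 3.920000]
step 2: c = 2.620899, f(c) = -3.151919 < 0 → new bracket [2.620899, 3.920000]
step 3: c = 2.732615, f(c) = -1.526959 < 0 → new bracket [2.732615, 3.920000]
step 4: c = 2.784377, f(c) = -0.710266 < 0 → new bracket [2.784377, 3.920000]

2.784377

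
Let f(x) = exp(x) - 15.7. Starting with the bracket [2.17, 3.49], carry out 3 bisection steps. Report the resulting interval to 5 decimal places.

[2.66500, 2.83000]

f(2.170000) = -6.941716, f(3.490000) = 17.085948 (opposite signs)
step 1: m = 2.830000, f(m) = 1.245461 > 0 → root in [2.170000, 2.830000]
step 2: m = 2.500000, f(m) = -3.517506 < 0 → root in [2.500000, 2.830000]
step 3: m = 2.665000, f(m) = -1.332050 < 0 → root in [2.665000, 2.830000]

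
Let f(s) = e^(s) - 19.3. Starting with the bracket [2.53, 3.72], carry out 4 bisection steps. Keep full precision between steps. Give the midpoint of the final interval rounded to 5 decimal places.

2.93906

f(2.530000) = -6.746494, f(3.720000) = 21.964394 (opposite signs)
step 1: m = 3.125000, f(m) = 3.459895 > 0 → root in [2.530000, 3.125000]
step 2: m = 2.827500, f(m) = -2.396850 < 0 → root in [2.827500, 3.125000]
step 3: m = 2.976250, f(m) = 0.314126 > 0 → root in [2.827500, 2.976250]
step 4: m = 2.901875, f(m) = -1.091746 < 0 → root in [2.901875, 2.976250]
Midpoint of [2.901875, 2.976250] = 2.939062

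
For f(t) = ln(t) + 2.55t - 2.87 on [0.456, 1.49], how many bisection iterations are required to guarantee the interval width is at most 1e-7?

24

Initial width b − a = 1.49 − 0.456 = 1.034000.
After n steps the width is (b−a)/2^n; need (b−a)/2^n ≤ 1e-7.
So n ≥ log₂(1.034000/1e-7) = log₂(10340000.0000) ≈ 23.3017.
Hence n = 24.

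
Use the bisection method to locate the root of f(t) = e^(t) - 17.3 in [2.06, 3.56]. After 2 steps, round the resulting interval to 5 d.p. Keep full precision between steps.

f(2.060000) = -9.454030, f(3.560000) = 17.863197 (opposite signs)
step 1: m = 2.810000, f(m) = -0.690082 < 0 → root in [2.810000, 3.560000]
step 2: m = 3.185000, f(m) = 6.867288 > 0 → root in [2.810000, 3.185000]

[2.81000, 3.18500]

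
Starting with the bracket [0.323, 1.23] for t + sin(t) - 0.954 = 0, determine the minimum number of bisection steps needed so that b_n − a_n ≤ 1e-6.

20

Initial width b − a = 1.23 − 0.323 = 0.907000.
After n steps the width is (b−a)/2^n; need (b−a)/2^n ≤ 1e-6.
So n ≥ log₂(0.907000/1e-6) = log₂(907000.0000) ≈ 19.7907.
Hence n = 20.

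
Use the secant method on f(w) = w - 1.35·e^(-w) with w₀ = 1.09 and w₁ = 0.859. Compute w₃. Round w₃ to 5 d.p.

Secant update: w_(k+1) = w_k − f(w_k)·(w_k − w_(k-1))/(f(w_k) − f(w_(k-1))).
f(w_0) = 0.636108, f(w_1) = 0.287160
w_2 = 0.859000 - (0.287160)·(0.859000 - 1.090000)/(0.287160 - (0.636108)) = 0.668903; f(w_2) = -0.022661
w_3 = 0.668903 - (-0.022661)·(0.668903 - 0.859000)/(-0.022661 - (0.287160)) = 0.682808; f(w_3) = 0.000792

0.68281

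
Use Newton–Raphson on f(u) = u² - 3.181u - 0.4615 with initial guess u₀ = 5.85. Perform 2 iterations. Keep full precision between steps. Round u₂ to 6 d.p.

3.433786

f'(u) = 2u - 3.181
u_0 = 5.850000: f = 15.152150, f' = 8.519000 → u_1 = 5.850000 - (15.152150)/(8.519000) = 4.071370
u_1 = 4.071370: f = 3.163525, f' = 4.961740 → u_2 = 4.071370 - (3.163525)/(4.961740) = 3.433786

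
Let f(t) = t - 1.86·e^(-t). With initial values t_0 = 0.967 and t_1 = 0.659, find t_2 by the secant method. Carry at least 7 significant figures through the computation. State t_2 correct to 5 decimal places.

0.82490

f(t_0) = 0.259787, f(t_1) = -0.303305
t_2 = 0.659000 - (-0.303305)·(0.659000 - 0.967000)/(-0.303305 - (0.259787)) = 0.824902; f(t_2) = 0.009705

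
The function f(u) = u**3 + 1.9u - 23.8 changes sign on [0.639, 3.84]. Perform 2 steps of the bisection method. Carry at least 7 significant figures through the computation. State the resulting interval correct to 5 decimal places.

[2.23950, 3.03975]

f(0.639000) = -22.324983, f(3.840000) = 40.119104 (opposite signs)
step 1: m = 2.239500, f(m) = -8.313051 < 0 → root in [2.239500, 3.840000]
step 2: m = 3.039750, f(m) = 10.063058 > 0 → root in [2.239500, 3.039750]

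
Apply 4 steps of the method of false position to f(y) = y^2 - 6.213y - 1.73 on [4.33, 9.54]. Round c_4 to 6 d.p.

f(4.330000) = -9.883390, f(9.540000) = 30.009580
step 1: c = 5.620765, f(c) = -5.058812 < 0 → new bracket [5.620765, 9.540000]
step 2: c = 6.186137, f(c) = -1.896179 < 0 → new bracket [6.186137, 9.540000]
step 3: c = 6.385459, f(c) = -0.628770 < 0 → new bracket [6.385459, 9.540000]
step 4: c = 6.450198, f(c) = -0.200029 < 0 → new bracket [6.450198, 9.540000]

6.450198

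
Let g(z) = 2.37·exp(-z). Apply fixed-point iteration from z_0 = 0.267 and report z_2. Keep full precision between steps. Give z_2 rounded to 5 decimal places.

0.38606

z_1 = g(0.267000) = 1.814645
z_2 = g(1.814645) = 0.386063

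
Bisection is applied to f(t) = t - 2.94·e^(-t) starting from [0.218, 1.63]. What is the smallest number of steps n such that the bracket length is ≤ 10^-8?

Initial width b − a = 1.63 − 0.218 = 1.412000.
After n steps the width is (b−a)/2^n; need (b−a)/2^n ≤ 10^-8.
So n ≥ log₂(1.412000/10^-8) = log₂(141200000.0000) ≈ 27.0732.
Hence n = 28.

28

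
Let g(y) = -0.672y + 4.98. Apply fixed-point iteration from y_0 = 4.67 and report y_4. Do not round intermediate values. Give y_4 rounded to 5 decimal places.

3.32342

y_1 = g(4.670000) = 1.841760
y_2 = g(1.841760) = 3.742337
y_3 = g(3.742337) = 2.465149
y_4 = g(2.465149) = 3.323420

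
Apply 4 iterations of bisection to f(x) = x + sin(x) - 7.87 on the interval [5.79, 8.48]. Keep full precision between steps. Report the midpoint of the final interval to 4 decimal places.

7.0509

f(5.790000) = -2.553434, f(8.480000) = 1.420367 (opposite signs)
step 1: m = 7.135000, f(m) = 0.017477 > 0 → root in [5.790000, 7.135000]
step 2: m = 6.462500, f(m) = -1.229145 < 0 → root in [6.462500, 7.135000]
step 3: m = 6.798750, f(m) = -0.578224 < 0 → root in [6.798750, 7.135000]
step 4: m = 6.966875, f(m) = -0.271467 < 0 → root in [6.966875, 7.135000]
Midpoint of [6.966875, 7.135000] = 7.050937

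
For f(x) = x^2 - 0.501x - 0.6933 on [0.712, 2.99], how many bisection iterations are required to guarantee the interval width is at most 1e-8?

28

Initial width b − a = 2.99 − 0.712 = 2.278000.
After n steps the width is (b−a)/2^n; need (b−a)/2^n ≤ 1e-8.
So n ≥ log₂(2.278000/1e-8) = log₂(227800000.0000) ≈ 27.7632.
Hence n = 28.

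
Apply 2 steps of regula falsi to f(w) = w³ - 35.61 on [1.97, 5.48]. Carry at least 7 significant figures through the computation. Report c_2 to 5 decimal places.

False-position update: c = (a·f(b) − b·f(a))/(f(b) − f(a)); replace the endpoint whose sign matches f(c).
f(1.970000) = -27.964627, f(5.480000) = 128.956592
step 1: c = 2.595510, f(c) = -18.124894 < 0 → new bracket [2.595510, 5.480000]
step 2: c = 2.950967, f(c) = -9.912376 < 0 → new bracket [2.950967, 5.480000]

2.95097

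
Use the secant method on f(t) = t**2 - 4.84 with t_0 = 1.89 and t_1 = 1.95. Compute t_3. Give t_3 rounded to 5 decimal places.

f(t_0) = -1.267900, f(t_1) = -1.037500
t_2 = 1.950000 - (-1.037500)·(1.950000 - 1.890000)/(-1.037500 - (-1.267900)) = 2.220182; f(t_2) = 0.089209
t_3 = 2.220182 - (0.089209)·(2.220182 - 1.950000)/(0.089209 - (-1.037500)) = 2.198790; f(t_3) = -0.005322

2.19879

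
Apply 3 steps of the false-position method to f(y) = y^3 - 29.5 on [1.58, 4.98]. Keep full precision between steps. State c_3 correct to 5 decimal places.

f(1.580000) = -25.555688, f(4.980000) = 94.005992
step 1: c = 2.306732, f(c) = -17.225845 < 0 → new bracket [2.306732, 4.980000]
step 2: c = 2.720726, f(c) = -9.360230 < 0 → new bracket [2.720726, 4.980000]
step 3: c = 2.925313, f(c) = -4.466773 < 0 → new bracket [2.925313, 4.980000]

2.92531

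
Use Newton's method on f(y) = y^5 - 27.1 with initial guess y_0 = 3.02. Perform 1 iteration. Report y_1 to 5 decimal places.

2.48116

Newton update: y ← y − f(y)/f'(y).
f'(y) = 5y^4
y_0 = 3.020000: f = 224.108722, f' = 415.908481 → y_1 = 3.020000 - (224.108722)/(415.908481) = 2.481159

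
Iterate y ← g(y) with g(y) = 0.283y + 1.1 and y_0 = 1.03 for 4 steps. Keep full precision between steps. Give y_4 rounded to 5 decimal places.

1.53094

y_1 = g(1.030000) = 1.391490
y_2 = g(1.391490) = 1.493792
y_3 = g(1.493792) = 1.522743
y_4 = g(1.522743) = 1.530936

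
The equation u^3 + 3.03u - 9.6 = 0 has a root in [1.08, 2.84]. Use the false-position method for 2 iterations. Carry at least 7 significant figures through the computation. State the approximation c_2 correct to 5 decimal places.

1.55799

False-position update: c = (a·f(b) − b·f(a))/(f(b) − f(a)); replace the endpoint whose sign matches f(c).
f(1.080000) = -5.067888, f(2.840000) = 21.911504
step 1: c = 1.410604, f(c) = -2.519049 < 0 → new bracket [1.410604, 2.840000]
step 2: c = 1.557989, f(c) = -1.097535 < 0 → new bracket [1.557989, 2.840000]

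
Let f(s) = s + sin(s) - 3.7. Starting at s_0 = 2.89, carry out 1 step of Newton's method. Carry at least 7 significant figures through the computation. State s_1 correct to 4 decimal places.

Newton update: s ← s − f(s)/f'(s).
f'(s) = 1 + cos(s)
s_0 = 2.890000: f = -0.561053, f' = 0.031483 → s_1 = 2.890000 - (-0.561053)/(0.031483) = 20.710924

20.7109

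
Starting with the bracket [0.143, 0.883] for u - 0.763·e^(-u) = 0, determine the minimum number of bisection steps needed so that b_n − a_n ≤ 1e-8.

Initial width b − a = 0.883 − 0.143 = 0.740000.
After n steps the width is (b−a)/2^n; need (b−a)/2^n ≤ 1e-8.
So n ≥ log₂(0.740000/1e-8) = log₂(74000000.0000) ≈ 26.1410.
Hence n = 27.

27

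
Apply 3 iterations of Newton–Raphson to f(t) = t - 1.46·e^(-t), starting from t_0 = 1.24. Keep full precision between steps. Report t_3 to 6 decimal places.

Newton update: t ← t − f(t)/f'(t).
f'(t) = 1 + 1.46·e^(-t)
t_0 = 1.240000: f = 0.817499, f' = 1.422501 → t_1 = 1.240000 - (0.817499)/(1.422501) = 0.665309
t_1 = 0.665309: f = -0.085299, f' = 1.750608 → t_2 = 0.665309 - (-0.085299)/(1.750608) = 0.714034
t_2 = 0.714034: f = -0.000877, f' = 1.714911 → t_3 = 0.714034 - (-0.000877)/(1.714911) = 0.714545

0.714545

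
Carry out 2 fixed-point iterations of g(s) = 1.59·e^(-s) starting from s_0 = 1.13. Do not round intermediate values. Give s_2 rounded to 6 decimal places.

0.951335

s_1 = g(1.130000) = 0.513623
s_2 = g(0.513623) = 0.951335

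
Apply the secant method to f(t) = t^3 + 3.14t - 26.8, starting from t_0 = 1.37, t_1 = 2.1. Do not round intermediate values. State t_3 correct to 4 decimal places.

2.5808

f(t_0) = -19.926847, f(t_1) = -10.945000
t_2 = 2.100000 - (-10.945000)·(2.100000 - 1.370000)/(-10.945000 - (-19.926847)) = 2.989555; f(t_2) = 9.306179
t_3 = 2.989555 - (9.306179)·(2.989555 - 2.100000)/(9.306179 - (-10.945000)) = 2.580771; f(t_3) = -1.507462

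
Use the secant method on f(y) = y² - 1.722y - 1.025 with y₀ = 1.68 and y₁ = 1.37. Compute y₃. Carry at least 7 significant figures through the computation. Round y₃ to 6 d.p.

2.070075

f(y_0) = -1.095560, f(y_1) = -1.507240
y_2 = 1.370000 - (-1.507240)·(1.370000 - 1.680000)/(-1.507240 - (-1.095560)) = 2.504970; f(y_2) = 0.936316
y_3 = 2.504970 - (0.936316)·(2.504970 - 1.370000)/(0.936316 - (-1.507240)) = 2.070075; f(y_3) = -0.304459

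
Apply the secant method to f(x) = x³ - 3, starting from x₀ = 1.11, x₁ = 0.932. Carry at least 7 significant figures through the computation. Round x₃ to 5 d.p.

f(x_0) = -1.632369, f(x_1) = -2.190442
x_2 = 0.932000 - (-2.190442)·(0.932000 - 1.110000)/(-2.190442 - (-1.632369)) = 1.630651; f(x_2) = 1.335941
x_3 = 1.630651 - (1.335941)·(1.630651 - 0.932000)/(1.335941 - (-2.190442)) = 1.365973; f(x_3) = -0.451255

1.36597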